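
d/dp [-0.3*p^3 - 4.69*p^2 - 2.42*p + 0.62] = -0.9*p^2 - 9.38*p - 2.42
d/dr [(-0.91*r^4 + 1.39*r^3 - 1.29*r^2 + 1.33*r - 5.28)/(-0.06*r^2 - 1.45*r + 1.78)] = (0.1092*r^5 + 3.8751*r^4 - 10.5102*r^3 + 9.3729*r^2 - 5.226*r - 5.2886)/(0.0036*r^4 + 0.174*r^3 + 1.8889*r^2 - 5.162*r + 3.1684)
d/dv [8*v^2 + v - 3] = 16*v + 1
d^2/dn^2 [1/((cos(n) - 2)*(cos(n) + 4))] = (-4*sin(n)^4 + 38*sin(n)^2 - 17*cos(n)/2 - 3*cos(3*n)/2 - 10)/((cos(n) - 2)^3*(cos(n) + 4)^3)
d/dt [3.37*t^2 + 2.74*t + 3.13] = 6.74*t + 2.74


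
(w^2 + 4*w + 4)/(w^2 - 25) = (w^2 + 4*w + 4)/(w^2 - 25)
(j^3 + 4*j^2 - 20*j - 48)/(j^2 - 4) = (j^2 + 2*j - 24)/(j - 2)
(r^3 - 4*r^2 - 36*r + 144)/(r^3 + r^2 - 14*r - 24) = (r^2 - 36)/(r^2 + 5*r + 6)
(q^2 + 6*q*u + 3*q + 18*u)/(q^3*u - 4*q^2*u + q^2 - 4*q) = (q^2 + 6*q*u + 3*q + 18*u)/(q*(q^2*u - 4*q*u + q - 4))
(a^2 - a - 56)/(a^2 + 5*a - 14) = (a - 8)/(a - 2)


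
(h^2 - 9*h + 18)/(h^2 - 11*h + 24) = (h - 6)/(h - 8)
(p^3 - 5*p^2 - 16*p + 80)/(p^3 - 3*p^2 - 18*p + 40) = (p - 4)/(p - 2)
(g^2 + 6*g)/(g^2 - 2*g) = (g + 6)/(g - 2)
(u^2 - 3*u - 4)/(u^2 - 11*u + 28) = (u + 1)/(u - 7)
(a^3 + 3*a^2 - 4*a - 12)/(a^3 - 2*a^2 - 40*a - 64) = (a^2 + a - 6)/(a^2 - 4*a - 32)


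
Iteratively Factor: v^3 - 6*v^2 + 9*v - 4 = (v - 1)*(v^2 - 5*v + 4) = (v - 4)*(v - 1)*(v - 1)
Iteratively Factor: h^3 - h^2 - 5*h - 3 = (h + 1)*(h^2 - 2*h - 3) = (h + 1)^2*(h - 3)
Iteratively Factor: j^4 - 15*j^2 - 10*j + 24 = (j + 3)*(j^3 - 3*j^2 - 6*j + 8) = (j + 2)*(j + 3)*(j^2 - 5*j + 4) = (j - 4)*(j + 2)*(j + 3)*(j - 1)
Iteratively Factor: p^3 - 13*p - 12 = (p + 3)*(p^2 - 3*p - 4) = (p - 4)*(p + 3)*(p + 1)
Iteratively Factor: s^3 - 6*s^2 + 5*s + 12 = (s - 4)*(s^2 - 2*s - 3) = (s - 4)*(s + 1)*(s - 3)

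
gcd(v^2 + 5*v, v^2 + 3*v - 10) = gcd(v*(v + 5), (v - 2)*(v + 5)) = v + 5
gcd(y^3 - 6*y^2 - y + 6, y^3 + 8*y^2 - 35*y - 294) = y - 6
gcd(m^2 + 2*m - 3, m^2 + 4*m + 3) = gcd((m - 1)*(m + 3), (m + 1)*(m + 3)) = m + 3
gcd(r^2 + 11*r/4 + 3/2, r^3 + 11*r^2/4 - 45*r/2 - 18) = r + 3/4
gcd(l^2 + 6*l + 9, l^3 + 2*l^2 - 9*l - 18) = l + 3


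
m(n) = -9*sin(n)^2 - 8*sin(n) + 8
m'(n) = -18*sin(n)*cos(n) - 8*cos(n)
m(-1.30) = 7.35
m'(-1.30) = 2.50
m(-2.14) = 8.35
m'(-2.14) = -3.86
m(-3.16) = 7.85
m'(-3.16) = 8.33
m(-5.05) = -7.56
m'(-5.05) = -8.28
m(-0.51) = 9.76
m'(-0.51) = 0.69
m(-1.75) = 7.16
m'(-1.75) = -1.73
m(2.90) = 5.57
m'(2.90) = 11.95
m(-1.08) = 8.06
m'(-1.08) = 3.71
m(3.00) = 6.69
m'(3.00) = 10.43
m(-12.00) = 1.12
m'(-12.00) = -14.90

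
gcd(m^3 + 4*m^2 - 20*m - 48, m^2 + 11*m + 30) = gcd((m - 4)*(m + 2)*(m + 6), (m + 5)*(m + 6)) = m + 6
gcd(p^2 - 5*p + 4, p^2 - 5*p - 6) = 1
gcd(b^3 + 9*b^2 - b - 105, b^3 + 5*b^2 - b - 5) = b + 5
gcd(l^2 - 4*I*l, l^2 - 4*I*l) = l^2 - 4*I*l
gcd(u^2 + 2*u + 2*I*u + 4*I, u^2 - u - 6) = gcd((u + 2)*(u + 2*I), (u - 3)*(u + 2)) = u + 2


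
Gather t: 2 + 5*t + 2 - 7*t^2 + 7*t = -7*t^2 + 12*t + 4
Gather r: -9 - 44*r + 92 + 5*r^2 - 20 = 5*r^2 - 44*r + 63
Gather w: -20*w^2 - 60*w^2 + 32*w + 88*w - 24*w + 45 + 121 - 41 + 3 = -80*w^2 + 96*w + 128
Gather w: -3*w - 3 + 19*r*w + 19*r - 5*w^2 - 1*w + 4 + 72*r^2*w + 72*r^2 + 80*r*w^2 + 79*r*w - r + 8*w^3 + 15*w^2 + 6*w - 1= 72*r^2 + 18*r + 8*w^3 + w^2*(80*r + 10) + w*(72*r^2 + 98*r + 2)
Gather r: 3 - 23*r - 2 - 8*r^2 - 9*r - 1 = -8*r^2 - 32*r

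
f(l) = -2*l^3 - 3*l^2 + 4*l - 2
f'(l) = -6*l^2 - 6*l + 4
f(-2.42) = -0.90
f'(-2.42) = -16.62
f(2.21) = -29.40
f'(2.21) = -38.56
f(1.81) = -16.45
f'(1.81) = -26.52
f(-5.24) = 182.42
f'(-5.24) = -129.31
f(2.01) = -22.32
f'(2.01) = -32.30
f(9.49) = -1943.56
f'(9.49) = -593.30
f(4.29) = -197.96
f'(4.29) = -132.16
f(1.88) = -18.37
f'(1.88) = -28.49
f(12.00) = -3842.00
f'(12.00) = -932.00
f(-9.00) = 1177.00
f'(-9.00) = -428.00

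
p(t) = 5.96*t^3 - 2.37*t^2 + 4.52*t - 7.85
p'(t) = 17.88*t^2 - 4.74*t + 4.52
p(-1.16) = -25.59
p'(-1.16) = 34.08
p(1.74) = 24.24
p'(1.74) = 50.41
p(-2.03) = -76.65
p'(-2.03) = 87.82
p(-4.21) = -513.61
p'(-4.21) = 341.38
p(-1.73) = -53.62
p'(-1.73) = 66.23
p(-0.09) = -8.28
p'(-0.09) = 5.09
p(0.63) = -4.45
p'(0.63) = 8.63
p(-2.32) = -105.52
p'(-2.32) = 111.75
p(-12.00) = -10702.25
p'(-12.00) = 2636.12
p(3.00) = 145.30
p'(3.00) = 151.22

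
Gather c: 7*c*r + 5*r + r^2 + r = 7*c*r + r^2 + 6*r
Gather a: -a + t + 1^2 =-a + t + 1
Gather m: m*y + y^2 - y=m*y + y^2 - y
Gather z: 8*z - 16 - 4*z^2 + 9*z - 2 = -4*z^2 + 17*z - 18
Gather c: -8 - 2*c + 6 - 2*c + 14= 12 - 4*c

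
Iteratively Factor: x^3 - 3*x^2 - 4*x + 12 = (x + 2)*(x^2 - 5*x + 6) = (x - 3)*(x + 2)*(x - 2)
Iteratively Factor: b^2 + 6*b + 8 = (b + 4)*(b + 2)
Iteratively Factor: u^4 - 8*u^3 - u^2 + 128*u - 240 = (u - 3)*(u^3 - 5*u^2 - 16*u + 80) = (u - 5)*(u - 3)*(u^2 - 16) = (u - 5)*(u - 3)*(u + 4)*(u - 4)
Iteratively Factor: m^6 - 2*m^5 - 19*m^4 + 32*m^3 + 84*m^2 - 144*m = (m + 3)*(m^5 - 5*m^4 - 4*m^3 + 44*m^2 - 48*m) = (m - 2)*(m + 3)*(m^4 - 3*m^3 - 10*m^2 + 24*m) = (m - 2)*(m + 3)^2*(m^3 - 6*m^2 + 8*m) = (m - 2)^2*(m + 3)^2*(m^2 - 4*m) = (m - 4)*(m - 2)^2*(m + 3)^2*(m)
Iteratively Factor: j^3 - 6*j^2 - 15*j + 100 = (j - 5)*(j^2 - j - 20) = (j - 5)*(j + 4)*(j - 5)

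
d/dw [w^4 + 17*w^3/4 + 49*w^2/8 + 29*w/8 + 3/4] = 4*w^3 + 51*w^2/4 + 49*w/4 + 29/8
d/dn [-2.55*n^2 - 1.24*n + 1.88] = -5.1*n - 1.24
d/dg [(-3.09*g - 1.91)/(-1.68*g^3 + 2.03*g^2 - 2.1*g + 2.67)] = (-10.3824*g^3 - 3.3537*g^2 + 7.7546*g - 12.2613)/(2.8224*g^6 - 6.8208*g^5 + 11.1769*g^4 - 17.4972*g^3 + 15.2502*g^2 - 11.214*g + 7.1289)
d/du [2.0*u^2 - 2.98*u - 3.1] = 4.0*u - 2.98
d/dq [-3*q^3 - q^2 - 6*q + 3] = -9*q^2 - 2*q - 6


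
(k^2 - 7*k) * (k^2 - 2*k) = k^4 - 9*k^3 + 14*k^2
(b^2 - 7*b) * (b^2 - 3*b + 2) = b^4 - 10*b^3 + 23*b^2 - 14*b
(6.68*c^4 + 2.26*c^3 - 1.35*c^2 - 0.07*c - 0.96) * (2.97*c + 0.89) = 19.8396*c^5 + 12.6574*c^4 - 1.9981*c^3 - 1.4094*c^2 - 2.9135*c - 0.8544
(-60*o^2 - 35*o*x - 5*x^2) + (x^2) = -60*o^2 - 35*o*x - 4*x^2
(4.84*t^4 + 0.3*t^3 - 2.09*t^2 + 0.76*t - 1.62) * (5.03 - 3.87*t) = -18.7308*t^5 + 23.1842*t^4 + 9.5973*t^3 - 13.4539*t^2 + 10.0922*t - 8.1486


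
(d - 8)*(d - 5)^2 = d^3 - 18*d^2 + 105*d - 200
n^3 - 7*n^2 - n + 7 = (n - 7)*(n - 1)*(n + 1)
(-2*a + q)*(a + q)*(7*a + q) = -14*a^3 - 9*a^2*q + 6*a*q^2 + q^3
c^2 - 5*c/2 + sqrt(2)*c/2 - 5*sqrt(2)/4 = (c - 5/2)*(c + sqrt(2)/2)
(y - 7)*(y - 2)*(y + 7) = y^3 - 2*y^2 - 49*y + 98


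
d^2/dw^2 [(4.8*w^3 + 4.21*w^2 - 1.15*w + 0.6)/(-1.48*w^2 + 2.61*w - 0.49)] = (-1.4210854715202e-14*w^5 - 2.8421709430404e-14*w^4 - 85.921096*w^3 + 47.265432*w^2 + 1.98732*w - 6.384452)/(3.241792*w^6 - 17.150832*w^5 + 33.465612*w^4 - 29.136213*w^3 + 11.079831*w^2 - 1.879983*w + 0.117649)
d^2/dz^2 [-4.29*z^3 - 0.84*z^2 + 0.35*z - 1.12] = -25.74*z - 1.68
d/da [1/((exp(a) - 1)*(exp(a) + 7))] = 2*(-exp(a) - 3)*exp(a)/(exp(4*a) + 12*exp(3*a) + 22*exp(2*a) - 84*exp(a) + 49)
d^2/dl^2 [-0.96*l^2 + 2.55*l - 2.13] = -1.92000000000000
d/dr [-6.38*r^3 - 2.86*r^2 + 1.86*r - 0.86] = -19.14*r^2 - 5.72*r + 1.86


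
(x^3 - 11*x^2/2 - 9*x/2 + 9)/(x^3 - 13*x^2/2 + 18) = (x - 1)/(x - 2)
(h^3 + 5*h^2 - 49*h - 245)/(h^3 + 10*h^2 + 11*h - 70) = (h - 7)/(h - 2)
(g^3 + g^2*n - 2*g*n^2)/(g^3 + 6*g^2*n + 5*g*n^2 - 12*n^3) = g*(g + 2*n)/(g^2 + 7*g*n + 12*n^2)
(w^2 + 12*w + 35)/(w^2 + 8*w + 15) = (w + 7)/(w + 3)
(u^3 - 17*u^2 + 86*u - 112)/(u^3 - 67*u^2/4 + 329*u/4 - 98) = 4*(u - 2)/(4*u - 7)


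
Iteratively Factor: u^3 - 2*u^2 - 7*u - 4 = (u + 1)*(u^2 - 3*u - 4) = (u - 4)*(u + 1)*(u + 1)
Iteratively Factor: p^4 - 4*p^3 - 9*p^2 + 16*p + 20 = (p - 5)*(p^3 + p^2 - 4*p - 4) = (p - 5)*(p - 2)*(p^2 + 3*p + 2) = (p - 5)*(p - 2)*(p + 1)*(p + 2)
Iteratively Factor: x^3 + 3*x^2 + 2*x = (x + 1)*(x^2 + 2*x) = x*(x + 1)*(x + 2)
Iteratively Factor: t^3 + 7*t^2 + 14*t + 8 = (t + 1)*(t^2 + 6*t + 8) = (t + 1)*(t + 2)*(t + 4)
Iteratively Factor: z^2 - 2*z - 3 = (z + 1)*(z - 3)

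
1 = 1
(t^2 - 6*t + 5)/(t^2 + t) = (t^2 - 6*t + 5)/(t*(t + 1))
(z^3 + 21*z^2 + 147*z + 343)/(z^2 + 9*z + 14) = (z^2 + 14*z + 49)/(z + 2)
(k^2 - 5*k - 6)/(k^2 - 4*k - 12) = (k + 1)/(k + 2)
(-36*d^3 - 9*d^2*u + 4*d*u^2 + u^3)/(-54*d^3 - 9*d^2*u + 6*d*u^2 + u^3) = (4*d + u)/(6*d + u)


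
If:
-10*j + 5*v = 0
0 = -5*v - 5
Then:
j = -1/2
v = -1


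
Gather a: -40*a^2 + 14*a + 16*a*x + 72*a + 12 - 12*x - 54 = -40*a^2 + a*(16*x + 86) - 12*x - 42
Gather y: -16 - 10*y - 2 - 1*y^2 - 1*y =-y^2 - 11*y - 18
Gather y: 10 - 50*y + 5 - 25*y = 15 - 75*y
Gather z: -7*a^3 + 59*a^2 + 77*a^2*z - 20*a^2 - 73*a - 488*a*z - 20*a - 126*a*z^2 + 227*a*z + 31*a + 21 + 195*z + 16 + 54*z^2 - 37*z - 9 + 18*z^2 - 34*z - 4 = -7*a^3 + 39*a^2 - 62*a + z^2*(72 - 126*a) + z*(77*a^2 - 261*a + 124) + 24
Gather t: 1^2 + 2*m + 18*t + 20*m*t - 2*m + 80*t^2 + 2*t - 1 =80*t^2 + t*(20*m + 20)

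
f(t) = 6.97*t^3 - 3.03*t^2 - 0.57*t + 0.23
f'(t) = 20.91*t^2 - 6.06*t - 0.57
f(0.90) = 2.34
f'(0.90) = 10.91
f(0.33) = -0.04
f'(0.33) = -0.29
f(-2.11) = -77.53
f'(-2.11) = 105.31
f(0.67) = 0.58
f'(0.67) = 4.76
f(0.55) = 0.16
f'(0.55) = 2.42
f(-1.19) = -15.13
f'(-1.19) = 36.25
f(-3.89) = -453.68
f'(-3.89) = 339.42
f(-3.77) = -414.16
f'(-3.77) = 319.47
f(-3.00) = -213.52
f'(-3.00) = 205.80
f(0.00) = 0.23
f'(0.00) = -0.57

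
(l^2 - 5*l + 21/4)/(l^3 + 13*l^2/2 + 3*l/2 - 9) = (4*l^2 - 20*l + 21)/(2*(2*l^3 + 13*l^2 + 3*l - 18))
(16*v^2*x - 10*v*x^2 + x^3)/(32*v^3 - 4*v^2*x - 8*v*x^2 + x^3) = x/(2*v + x)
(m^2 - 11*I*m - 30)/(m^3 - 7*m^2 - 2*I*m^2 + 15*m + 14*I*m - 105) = (m - 6*I)/(m^2 + m*(-7 + 3*I) - 21*I)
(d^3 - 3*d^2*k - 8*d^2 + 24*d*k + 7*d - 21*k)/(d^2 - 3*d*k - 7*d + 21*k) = d - 1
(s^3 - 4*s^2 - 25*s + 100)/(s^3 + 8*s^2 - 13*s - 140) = (s - 5)/(s + 7)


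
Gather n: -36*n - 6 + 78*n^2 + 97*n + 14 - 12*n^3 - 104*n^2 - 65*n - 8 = -12*n^3 - 26*n^2 - 4*n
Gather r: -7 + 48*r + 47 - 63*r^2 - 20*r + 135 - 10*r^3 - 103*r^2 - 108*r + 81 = -10*r^3 - 166*r^2 - 80*r + 256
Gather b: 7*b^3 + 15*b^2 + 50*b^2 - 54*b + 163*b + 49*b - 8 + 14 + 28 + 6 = 7*b^3 + 65*b^2 + 158*b + 40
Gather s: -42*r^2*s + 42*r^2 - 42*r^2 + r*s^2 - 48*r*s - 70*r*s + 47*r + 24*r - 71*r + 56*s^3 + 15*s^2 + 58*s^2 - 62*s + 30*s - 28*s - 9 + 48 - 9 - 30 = 56*s^3 + s^2*(r + 73) + s*(-42*r^2 - 118*r - 60)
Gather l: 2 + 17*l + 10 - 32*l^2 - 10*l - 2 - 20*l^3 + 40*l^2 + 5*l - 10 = -20*l^3 + 8*l^2 + 12*l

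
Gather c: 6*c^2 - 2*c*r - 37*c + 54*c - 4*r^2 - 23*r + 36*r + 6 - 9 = 6*c^2 + c*(17 - 2*r) - 4*r^2 + 13*r - 3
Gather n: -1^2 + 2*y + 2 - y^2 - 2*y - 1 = -y^2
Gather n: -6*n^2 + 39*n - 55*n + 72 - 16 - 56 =-6*n^2 - 16*n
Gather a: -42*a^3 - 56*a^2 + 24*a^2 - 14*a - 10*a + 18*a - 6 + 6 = -42*a^3 - 32*a^2 - 6*a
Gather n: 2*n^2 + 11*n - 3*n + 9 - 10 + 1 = 2*n^2 + 8*n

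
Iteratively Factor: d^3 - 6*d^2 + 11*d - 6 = (d - 2)*(d^2 - 4*d + 3) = (d - 3)*(d - 2)*(d - 1)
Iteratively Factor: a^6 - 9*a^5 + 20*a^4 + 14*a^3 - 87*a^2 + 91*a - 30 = (a - 1)*(a^5 - 8*a^4 + 12*a^3 + 26*a^2 - 61*a + 30) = (a - 1)*(a + 2)*(a^4 - 10*a^3 + 32*a^2 - 38*a + 15) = (a - 1)^2*(a + 2)*(a^3 - 9*a^2 + 23*a - 15) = (a - 1)^3*(a + 2)*(a^2 - 8*a + 15) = (a - 3)*(a - 1)^3*(a + 2)*(a - 5)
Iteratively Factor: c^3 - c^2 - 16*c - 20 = (c - 5)*(c^2 + 4*c + 4) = (c - 5)*(c + 2)*(c + 2)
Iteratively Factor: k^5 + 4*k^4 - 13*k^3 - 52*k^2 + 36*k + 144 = (k - 2)*(k^4 + 6*k^3 - k^2 - 54*k - 72) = (k - 2)*(k + 4)*(k^3 + 2*k^2 - 9*k - 18) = (k - 2)*(k + 3)*(k + 4)*(k^2 - k - 6) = (k - 2)*(k + 2)*(k + 3)*(k + 4)*(k - 3)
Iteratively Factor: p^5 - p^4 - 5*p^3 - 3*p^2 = (p)*(p^4 - p^3 - 5*p^2 - 3*p) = p^2*(p^3 - p^2 - 5*p - 3) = p^2*(p + 1)*(p^2 - 2*p - 3) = p^2*(p - 3)*(p + 1)*(p + 1)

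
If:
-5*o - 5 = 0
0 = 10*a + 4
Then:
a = -2/5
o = -1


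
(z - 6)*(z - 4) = z^2 - 10*z + 24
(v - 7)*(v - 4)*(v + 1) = v^3 - 10*v^2 + 17*v + 28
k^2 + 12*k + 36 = (k + 6)^2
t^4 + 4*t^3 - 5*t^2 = t^2*(t - 1)*(t + 5)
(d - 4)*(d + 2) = d^2 - 2*d - 8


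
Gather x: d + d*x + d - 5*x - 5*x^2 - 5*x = 2*d - 5*x^2 + x*(d - 10)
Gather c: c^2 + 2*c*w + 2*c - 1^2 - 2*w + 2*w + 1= c^2 + c*(2*w + 2)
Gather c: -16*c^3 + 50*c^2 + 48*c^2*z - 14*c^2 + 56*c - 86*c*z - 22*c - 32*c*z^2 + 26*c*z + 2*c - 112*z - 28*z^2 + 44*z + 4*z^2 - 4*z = -16*c^3 + c^2*(48*z + 36) + c*(-32*z^2 - 60*z + 36) - 24*z^2 - 72*z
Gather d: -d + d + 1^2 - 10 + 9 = 0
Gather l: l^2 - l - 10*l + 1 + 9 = l^2 - 11*l + 10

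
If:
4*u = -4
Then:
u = -1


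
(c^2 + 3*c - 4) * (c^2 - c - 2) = c^4 + 2*c^3 - 9*c^2 - 2*c + 8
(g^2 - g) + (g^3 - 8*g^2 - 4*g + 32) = g^3 - 7*g^2 - 5*g + 32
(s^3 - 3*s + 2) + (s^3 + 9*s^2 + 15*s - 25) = 2*s^3 + 9*s^2 + 12*s - 23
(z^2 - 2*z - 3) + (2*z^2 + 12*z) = 3*z^2 + 10*z - 3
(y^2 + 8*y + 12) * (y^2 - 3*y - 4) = y^4 + 5*y^3 - 16*y^2 - 68*y - 48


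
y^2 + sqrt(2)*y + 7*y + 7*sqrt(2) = (y + 7)*(y + sqrt(2))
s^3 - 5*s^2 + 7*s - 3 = (s - 3)*(s - 1)^2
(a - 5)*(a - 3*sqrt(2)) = a^2 - 5*a - 3*sqrt(2)*a + 15*sqrt(2)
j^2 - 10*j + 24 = (j - 6)*(j - 4)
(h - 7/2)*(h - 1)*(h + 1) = h^3 - 7*h^2/2 - h + 7/2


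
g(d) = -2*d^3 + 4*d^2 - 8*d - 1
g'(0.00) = -8.00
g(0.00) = -1.00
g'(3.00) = -38.00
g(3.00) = -43.00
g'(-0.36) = -11.66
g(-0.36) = 2.49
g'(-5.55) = -237.22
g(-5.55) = 508.52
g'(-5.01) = -198.68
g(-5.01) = 390.98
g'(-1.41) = -31.21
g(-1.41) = 23.84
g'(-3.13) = -91.82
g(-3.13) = 124.56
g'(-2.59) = -68.97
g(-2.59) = 81.30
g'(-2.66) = -71.73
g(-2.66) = 86.22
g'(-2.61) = -69.75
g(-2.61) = 82.69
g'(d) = -6*d^2 + 8*d - 8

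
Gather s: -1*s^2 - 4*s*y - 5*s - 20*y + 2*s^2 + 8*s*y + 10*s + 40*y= s^2 + s*(4*y + 5) + 20*y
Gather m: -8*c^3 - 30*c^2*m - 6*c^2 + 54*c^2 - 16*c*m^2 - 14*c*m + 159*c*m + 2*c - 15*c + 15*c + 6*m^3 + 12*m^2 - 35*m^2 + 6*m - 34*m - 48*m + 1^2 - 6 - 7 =-8*c^3 + 48*c^2 + 2*c + 6*m^3 + m^2*(-16*c - 23) + m*(-30*c^2 + 145*c - 76) - 12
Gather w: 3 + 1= 4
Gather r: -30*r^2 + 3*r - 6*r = -30*r^2 - 3*r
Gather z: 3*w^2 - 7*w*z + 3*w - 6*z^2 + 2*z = 3*w^2 + 3*w - 6*z^2 + z*(2 - 7*w)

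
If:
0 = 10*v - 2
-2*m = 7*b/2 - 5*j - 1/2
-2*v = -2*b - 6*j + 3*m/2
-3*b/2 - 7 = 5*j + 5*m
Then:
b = 257/778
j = -2603/7780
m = -453/389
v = 1/5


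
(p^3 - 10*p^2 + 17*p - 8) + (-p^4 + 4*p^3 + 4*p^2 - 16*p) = -p^4 + 5*p^3 - 6*p^2 + p - 8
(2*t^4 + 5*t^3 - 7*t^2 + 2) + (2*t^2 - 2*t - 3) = 2*t^4 + 5*t^3 - 5*t^2 - 2*t - 1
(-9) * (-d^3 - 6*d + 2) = 9*d^3 + 54*d - 18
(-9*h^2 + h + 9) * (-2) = 18*h^2 - 2*h - 18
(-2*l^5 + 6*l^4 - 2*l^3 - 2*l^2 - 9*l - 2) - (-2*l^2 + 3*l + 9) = -2*l^5 + 6*l^4 - 2*l^3 - 12*l - 11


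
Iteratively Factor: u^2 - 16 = (u - 4)*(u + 4)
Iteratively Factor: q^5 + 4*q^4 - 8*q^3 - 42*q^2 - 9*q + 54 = (q + 3)*(q^4 + q^3 - 11*q^2 - 9*q + 18) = (q + 3)^2*(q^3 - 2*q^2 - 5*q + 6) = (q - 3)*(q + 3)^2*(q^2 + q - 2) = (q - 3)*(q - 1)*(q + 3)^2*(q + 2)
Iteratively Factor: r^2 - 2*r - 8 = (r - 4)*(r + 2)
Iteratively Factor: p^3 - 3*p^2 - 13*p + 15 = (p - 1)*(p^2 - 2*p - 15) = (p - 5)*(p - 1)*(p + 3)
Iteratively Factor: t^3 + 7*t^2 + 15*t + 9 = (t + 3)*(t^2 + 4*t + 3) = (t + 3)^2*(t + 1)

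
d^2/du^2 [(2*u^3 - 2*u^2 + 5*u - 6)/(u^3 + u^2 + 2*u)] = 2*(-4*u^6 + 3*u^5 - 9*u^4 - 41*u^3 - 54*u^2 - 36*u - 24)/(u^3*(u^6 + 3*u^5 + 9*u^4 + 13*u^3 + 18*u^2 + 12*u + 8))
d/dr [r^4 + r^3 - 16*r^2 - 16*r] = 4*r^3 + 3*r^2 - 32*r - 16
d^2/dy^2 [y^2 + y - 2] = 2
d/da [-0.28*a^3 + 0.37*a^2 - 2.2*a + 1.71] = -0.84*a^2 + 0.74*a - 2.2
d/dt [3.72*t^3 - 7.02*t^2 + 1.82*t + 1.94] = 11.16*t^2 - 14.04*t + 1.82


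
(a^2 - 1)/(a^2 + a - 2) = (a + 1)/(a + 2)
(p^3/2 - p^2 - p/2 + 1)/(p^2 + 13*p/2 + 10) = (p^3 - 2*p^2 - p + 2)/(2*p^2 + 13*p + 20)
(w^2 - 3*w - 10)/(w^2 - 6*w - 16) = (w - 5)/(w - 8)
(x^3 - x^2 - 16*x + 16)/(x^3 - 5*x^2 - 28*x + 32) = (x - 4)/(x - 8)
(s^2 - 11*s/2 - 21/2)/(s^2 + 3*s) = (2*s^2 - 11*s - 21)/(2*s*(s + 3))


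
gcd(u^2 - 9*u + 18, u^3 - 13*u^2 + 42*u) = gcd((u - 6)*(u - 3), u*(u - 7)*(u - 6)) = u - 6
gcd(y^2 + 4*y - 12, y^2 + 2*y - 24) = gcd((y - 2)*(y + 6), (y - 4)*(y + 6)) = y + 6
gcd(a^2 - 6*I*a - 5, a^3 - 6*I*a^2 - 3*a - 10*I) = a - 5*I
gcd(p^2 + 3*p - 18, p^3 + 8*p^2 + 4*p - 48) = p + 6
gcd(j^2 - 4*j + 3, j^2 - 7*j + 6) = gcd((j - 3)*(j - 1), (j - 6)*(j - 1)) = j - 1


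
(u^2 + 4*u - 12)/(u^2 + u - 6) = (u + 6)/(u + 3)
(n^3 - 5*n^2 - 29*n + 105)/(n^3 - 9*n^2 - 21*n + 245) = (n - 3)/(n - 7)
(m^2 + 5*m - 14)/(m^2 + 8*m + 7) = (m - 2)/(m + 1)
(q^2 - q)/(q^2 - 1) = q/(q + 1)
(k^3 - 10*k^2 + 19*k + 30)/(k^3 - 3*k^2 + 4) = (k^2 - 11*k + 30)/(k^2 - 4*k + 4)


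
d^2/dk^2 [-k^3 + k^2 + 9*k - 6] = 2 - 6*k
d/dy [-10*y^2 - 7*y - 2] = -20*y - 7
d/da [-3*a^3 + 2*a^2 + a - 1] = -9*a^2 + 4*a + 1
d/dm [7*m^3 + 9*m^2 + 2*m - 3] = 21*m^2 + 18*m + 2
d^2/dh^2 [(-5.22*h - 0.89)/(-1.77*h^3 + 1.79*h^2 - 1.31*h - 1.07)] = (98.122428*h^5 - 65.7717840000001*h^4 - 35.873016*h^3 - 89.142144*h^2 + 37.352004*h - 8.169856)/(5.545233*h^9 - 16.823673*h^8 + 29.326068*h^7 - 20.581568*h^6 + 1.364118*h^5 + 15.955758*h^4 - 6.726748*h^3 - 0.639432*h^2 + 4.499457*h + 1.225043)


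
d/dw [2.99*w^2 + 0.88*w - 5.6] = 5.98*w + 0.88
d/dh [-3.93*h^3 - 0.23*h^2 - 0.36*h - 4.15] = -11.79*h^2 - 0.46*h - 0.36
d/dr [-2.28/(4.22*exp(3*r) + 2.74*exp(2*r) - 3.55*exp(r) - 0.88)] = (28.8648*exp(2*r) + 12.4944*exp(r) - 8.094)*exp(r)/(4.22*exp(3*r) + 2.74*exp(2*r) - 3.55*exp(r) - 0.88)^2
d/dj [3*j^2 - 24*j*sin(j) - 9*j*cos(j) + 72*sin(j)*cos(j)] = 9*j*sin(j) - 24*j*cos(j) + 6*j - 24*sin(j) - 9*cos(j) + 72*cos(2*j)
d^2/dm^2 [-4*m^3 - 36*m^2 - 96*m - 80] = -24*m - 72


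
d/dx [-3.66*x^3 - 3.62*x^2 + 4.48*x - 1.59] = -10.98*x^2 - 7.24*x + 4.48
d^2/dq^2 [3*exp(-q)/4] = 3*exp(-q)/4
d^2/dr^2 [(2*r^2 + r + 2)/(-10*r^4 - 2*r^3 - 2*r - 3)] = 8*(-150*r^8 - 180*r^7 - 542*r^6 - 93*r^5 + 189*r^4 + 77*r^3 + 93*r^2 + 9*r - 5)/(1000*r^12 + 600*r^11 + 120*r^10 + 608*r^9 + 1140*r^8 + 384*r^7 + 156*r^6 + 384*r^5 + 342*r^4 + 62*r^3 + 36*r^2 + 54*r + 27)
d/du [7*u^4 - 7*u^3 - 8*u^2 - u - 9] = 28*u^3 - 21*u^2 - 16*u - 1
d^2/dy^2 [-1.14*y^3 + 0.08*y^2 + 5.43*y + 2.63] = 0.16 - 6.84*y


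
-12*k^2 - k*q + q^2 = (-4*k + q)*(3*k + q)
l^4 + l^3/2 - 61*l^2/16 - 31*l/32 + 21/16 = (l - 7/4)*(l - 1/2)*(l + 3/4)*(l + 2)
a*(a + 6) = a^2 + 6*a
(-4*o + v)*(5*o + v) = -20*o^2 + o*v + v^2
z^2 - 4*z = z*(z - 4)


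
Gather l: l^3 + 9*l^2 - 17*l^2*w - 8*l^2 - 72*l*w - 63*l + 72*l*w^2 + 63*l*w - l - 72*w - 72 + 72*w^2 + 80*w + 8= l^3 + l^2*(1 - 17*w) + l*(72*w^2 - 9*w - 64) + 72*w^2 + 8*w - 64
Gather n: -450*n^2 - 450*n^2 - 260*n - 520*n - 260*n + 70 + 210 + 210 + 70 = -900*n^2 - 1040*n + 560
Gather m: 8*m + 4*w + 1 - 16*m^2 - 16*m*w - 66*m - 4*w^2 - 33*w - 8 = -16*m^2 + m*(-16*w - 58) - 4*w^2 - 29*w - 7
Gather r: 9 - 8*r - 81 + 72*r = 64*r - 72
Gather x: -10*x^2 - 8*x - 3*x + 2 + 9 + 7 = -10*x^2 - 11*x + 18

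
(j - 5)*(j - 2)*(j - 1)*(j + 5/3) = j^4 - 19*j^3/3 + 11*j^2/3 + 55*j/3 - 50/3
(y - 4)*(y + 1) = y^2 - 3*y - 4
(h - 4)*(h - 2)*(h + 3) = h^3 - 3*h^2 - 10*h + 24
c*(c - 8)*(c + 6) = c^3 - 2*c^2 - 48*c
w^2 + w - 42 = (w - 6)*(w + 7)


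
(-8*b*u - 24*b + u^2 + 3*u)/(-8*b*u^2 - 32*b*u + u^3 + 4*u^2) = (u + 3)/(u*(u + 4))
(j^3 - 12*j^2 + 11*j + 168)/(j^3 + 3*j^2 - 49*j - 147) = (j - 8)/(j + 7)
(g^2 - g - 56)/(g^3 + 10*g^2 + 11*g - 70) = (g - 8)/(g^2 + 3*g - 10)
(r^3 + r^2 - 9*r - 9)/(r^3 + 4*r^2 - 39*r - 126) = (r^2 - 2*r - 3)/(r^2 + r - 42)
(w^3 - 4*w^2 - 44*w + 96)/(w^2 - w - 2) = (w^2 - 2*w - 48)/(w + 1)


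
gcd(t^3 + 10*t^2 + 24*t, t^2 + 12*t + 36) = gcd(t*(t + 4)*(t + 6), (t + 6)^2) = t + 6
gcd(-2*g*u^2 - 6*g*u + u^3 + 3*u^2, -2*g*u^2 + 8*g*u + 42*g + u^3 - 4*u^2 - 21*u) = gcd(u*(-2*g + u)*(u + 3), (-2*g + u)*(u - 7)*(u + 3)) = -2*g*u - 6*g + u^2 + 3*u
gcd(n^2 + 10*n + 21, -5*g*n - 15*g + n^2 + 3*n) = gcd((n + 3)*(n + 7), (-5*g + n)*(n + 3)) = n + 3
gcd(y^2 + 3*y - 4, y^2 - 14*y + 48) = 1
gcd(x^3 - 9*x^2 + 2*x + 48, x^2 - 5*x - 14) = x + 2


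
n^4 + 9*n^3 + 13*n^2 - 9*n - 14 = (n - 1)*(n + 1)*(n + 2)*(n + 7)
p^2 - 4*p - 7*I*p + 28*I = (p - 4)*(p - 7*I)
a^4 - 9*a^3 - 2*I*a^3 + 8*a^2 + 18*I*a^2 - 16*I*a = a*(a - 8)*(a - 1)*(a - 2*I)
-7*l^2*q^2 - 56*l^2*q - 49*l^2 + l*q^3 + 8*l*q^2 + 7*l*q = (-7*l + q)*(q + 7)*(l*q + l)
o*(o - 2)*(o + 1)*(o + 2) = o^4 + o^3 - 4*o^2 - 4*o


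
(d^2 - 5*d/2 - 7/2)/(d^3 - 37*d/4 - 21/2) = 2*(d + 1)/(2*d^2 + 7*d + 6)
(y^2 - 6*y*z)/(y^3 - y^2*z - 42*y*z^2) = (-y + 6*z)/(-y^2 + y*z + 42*z^2)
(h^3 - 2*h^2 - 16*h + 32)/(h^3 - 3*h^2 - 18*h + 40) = (h - 4)/(h - 5)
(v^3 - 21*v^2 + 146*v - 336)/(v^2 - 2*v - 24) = (v^2 - 15*v + 56)/(v + 4)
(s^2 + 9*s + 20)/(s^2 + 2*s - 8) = (s + 5)/(s - 2)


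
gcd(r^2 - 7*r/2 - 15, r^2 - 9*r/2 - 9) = r - 6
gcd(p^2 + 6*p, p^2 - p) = p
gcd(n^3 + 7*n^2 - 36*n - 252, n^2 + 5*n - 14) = n + 7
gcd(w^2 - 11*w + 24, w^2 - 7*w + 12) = w - 3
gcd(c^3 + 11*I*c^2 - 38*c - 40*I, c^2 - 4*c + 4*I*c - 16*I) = c + 4*I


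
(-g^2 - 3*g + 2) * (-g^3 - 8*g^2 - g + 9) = g^5 + 11*g^4 + 23*g^3 - 22*g^2 - 29*g + 18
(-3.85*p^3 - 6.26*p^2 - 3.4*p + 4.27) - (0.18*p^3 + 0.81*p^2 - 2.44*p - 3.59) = -4.03*p^3 - 7.07*p^2 - 0.96*p + 7.86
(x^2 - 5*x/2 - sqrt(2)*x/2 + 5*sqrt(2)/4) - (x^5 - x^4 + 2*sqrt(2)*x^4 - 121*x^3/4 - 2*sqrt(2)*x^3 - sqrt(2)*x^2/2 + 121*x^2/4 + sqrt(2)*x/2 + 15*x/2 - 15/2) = -x^5 - 2*sqrt(2)*x^4 + x^4 + 2*sqrt(2)*x^3 + 121*x^3/4 - 117*x^2/4 + sqrt(2)*x^2/2 - 10*x - sqrt(2)*x + 5*sqrt(2)/4 + 15/2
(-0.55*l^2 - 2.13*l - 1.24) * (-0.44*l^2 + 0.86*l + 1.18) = 0.242*l^4 + 0.4642*l^3 - 1.9352*l^2 - 3.5798*l - 1.4632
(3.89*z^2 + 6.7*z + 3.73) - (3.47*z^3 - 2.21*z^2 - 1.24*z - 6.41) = -3.47*z^3 + 6.1*z^2 + 7.94*z + 10.14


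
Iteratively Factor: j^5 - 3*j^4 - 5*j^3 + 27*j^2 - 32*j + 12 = (j - 1)*(j^4 - 2*j^3 - 7*j^2 + 20*j - 12) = (j - 2)*(j - 1)*(j^3 - 7*j + 6) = (j - 2)^2*(j - 1)*(j^2 + 2*j - 3) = (j - 2)^2*(j - 1)^2*(j + 3)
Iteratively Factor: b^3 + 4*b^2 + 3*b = (b)*(b^2 + 4*b + 3) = b*(b + 1)*(b + 3)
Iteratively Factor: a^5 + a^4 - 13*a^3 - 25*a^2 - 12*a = (a)*(a^4 + a^3 - 13*a^2 - 25*a - 12) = a*(a - 4)*(a^3 + 5*a^2 + 7*a + 3) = a*(a - 4)*(a + 1)*(a^2 + 4*a + 3) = a*(a - 4)*(a + 1)*(a + 3)*(a + 1)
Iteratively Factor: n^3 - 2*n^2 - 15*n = (n - 5)*(n^2 + 3*n) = n*(n - 5)*(n + 3)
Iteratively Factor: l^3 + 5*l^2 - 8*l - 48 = (l - 3)*(l^2 + 8*l + 16) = (l - 3)*(l + 4)*(l + 4)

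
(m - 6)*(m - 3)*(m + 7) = m^3 - 2*m^2 - 45*m + 126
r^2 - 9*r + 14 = (r - 7)*(r - 2)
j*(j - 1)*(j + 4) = j^3 + 3*j^2 - 4*j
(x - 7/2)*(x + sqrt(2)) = x^2 - 7*x/2 + sqrt(2)*x - 7*sqrt(2)/2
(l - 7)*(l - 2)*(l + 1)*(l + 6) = l^4 - 2*l^3 - 43*l^2 + 44*l + 84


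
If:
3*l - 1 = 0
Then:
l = 1/3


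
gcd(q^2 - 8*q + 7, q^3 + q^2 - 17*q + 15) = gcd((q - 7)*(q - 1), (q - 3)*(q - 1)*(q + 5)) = q - 1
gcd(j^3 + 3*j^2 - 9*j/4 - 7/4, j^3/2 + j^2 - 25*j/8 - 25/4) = 1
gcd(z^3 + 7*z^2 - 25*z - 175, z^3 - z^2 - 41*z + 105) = z^2 + 2*z - 35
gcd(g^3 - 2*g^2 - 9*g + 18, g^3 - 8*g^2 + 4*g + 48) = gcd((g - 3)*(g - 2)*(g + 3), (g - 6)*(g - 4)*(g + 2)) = 1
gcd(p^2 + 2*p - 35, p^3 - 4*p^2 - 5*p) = p - 5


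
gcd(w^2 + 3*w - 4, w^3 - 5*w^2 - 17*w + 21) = w - 1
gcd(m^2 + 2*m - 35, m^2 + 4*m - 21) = m + 7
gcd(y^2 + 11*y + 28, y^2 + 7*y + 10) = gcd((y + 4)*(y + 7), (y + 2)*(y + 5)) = 1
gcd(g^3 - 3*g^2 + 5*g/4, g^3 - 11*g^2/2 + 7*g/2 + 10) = g - 5/2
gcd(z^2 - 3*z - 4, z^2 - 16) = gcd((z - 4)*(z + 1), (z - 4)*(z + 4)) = z - 4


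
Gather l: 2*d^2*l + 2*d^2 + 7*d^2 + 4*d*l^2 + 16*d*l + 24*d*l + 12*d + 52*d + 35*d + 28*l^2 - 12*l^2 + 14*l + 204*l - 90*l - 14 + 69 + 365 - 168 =9*d^2 + 99*d + l^2*(4*d + 16) + l*(2*d^2 + 40*d + 128) + 252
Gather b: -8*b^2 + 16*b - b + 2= -8*b^2 + 15*b + 2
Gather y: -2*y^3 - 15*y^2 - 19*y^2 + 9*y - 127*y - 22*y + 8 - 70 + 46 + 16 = -2*y^3 - 34*y^2 - 140*y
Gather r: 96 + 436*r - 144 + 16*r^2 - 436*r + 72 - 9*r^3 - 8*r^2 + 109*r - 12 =-9*r^3 + 8*r^2 + 109*r + 12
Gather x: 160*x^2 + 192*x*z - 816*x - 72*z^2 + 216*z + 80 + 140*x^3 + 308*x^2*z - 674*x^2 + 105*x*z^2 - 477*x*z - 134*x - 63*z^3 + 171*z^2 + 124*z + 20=140*x^3 + x^2*(308*z - 514) + x*(105*z^2 - 285*z - 950) - 63*z^3 + 99*z^2 + 340*z + 100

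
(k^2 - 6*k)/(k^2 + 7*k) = (k - 6)/(k + 7)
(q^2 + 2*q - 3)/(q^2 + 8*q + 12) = (q^2 + 2*q - 3)/(q^2 + 8*q + 12)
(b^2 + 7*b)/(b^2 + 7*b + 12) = b*(b + 7)/(b^2 + 7*b + 12)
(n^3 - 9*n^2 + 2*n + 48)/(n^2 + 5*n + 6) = (n^2 - 11*n + 24)/(n + 3)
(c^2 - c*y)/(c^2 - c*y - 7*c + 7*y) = c/(c - 7)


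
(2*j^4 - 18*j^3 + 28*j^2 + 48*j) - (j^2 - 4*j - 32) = 2*j^4 - 18*j^3 + 27*j^2 + 52*j + 32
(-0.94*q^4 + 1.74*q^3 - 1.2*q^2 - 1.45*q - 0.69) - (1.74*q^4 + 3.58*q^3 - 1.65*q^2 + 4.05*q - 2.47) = -2.68*q^4 - 1.84*q^3 + 0.45*q^2 - 5.5*q + 1.78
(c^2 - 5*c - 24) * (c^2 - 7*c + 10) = c^4 - 12*c^3 + 21*c^2 + 118*c - 240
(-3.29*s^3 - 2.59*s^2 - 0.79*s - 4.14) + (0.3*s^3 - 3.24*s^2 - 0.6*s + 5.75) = -2.99*s^3 - 5.83*s^2 - 1.39*s + 1.61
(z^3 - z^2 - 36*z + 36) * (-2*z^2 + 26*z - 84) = -2*z^5 + 28*z^4 - 38*z^3 - 924*z^2 + 3960*z - 3024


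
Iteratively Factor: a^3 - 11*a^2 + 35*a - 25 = (a - 5)*(a^2 - 6*a + 5) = (a - 5)*(a - 1)*(a - 5)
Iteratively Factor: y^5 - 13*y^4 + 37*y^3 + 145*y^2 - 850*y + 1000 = (y - 2)*(y^4 - 11*y^3 + 15*y^2 + 175*y - 500) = (y - 5)*(y - 2)*(y^3 - 6*y^2 - 15*y + 100) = (y - 5)^2*(y - 2)*(y^2 - y - 20) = (y - 5)^3*(y - 2)*(y + 4)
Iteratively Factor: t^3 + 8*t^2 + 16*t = (t + 4)*(t^2 + 4*t) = (t + 4)^2*(t)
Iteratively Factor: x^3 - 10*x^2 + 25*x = (x)*(x^2 - 10*x + 25) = x*(x - 5)*(x - 5)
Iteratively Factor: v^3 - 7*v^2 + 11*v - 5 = (v - 1)*(v^2 - 6*v + 5) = (v - 1)^2*(v - 5)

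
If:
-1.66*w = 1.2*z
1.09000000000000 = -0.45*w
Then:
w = -2.42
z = 3.35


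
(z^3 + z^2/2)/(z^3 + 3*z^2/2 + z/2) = z/(z + 1)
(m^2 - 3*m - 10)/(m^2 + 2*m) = (m - 5)/m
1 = 1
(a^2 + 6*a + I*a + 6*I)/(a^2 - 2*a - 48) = (a + I)/(a - 8)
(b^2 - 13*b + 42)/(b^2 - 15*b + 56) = (b - 6)/(b - 8)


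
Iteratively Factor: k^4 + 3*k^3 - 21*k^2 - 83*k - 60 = (k + 1)*(k^3 + 2*k^2 - 23*k - 60) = (k + 1)*(k + 3)*(k^2 - k - 20) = (k + 1)*(k + 3)*(k + 4)*(k - 5)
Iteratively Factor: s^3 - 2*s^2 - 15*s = (s)*(s^2 - 2*s - 15) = s*(s - 5)*(s + 3)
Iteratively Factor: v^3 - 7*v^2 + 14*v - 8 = (v - 2)*(v^2 - 5*v + 4) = (v - 4)*(v - 2)*(v - 1)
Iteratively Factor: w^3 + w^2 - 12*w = (w - 3)*(w^2 + 4*w) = w*(w - 3)*(w + 4)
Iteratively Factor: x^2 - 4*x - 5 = (x - 5)*(x + 1)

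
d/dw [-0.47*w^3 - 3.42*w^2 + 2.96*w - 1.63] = -1.41*w^2 - 6.84*w + 2.96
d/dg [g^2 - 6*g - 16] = 2*g - 6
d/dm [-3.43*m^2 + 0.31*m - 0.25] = 0.31 - 6.86*m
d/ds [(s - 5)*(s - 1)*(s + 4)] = 3*s^2 - 4*s - 19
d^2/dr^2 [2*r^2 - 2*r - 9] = 4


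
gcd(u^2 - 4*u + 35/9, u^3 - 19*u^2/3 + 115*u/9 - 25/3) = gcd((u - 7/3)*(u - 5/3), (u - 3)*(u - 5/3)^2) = u - 5/3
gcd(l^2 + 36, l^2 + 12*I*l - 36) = l + 6*I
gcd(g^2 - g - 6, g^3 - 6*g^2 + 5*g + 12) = g - 3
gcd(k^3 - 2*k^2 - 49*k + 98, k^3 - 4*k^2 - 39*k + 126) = k - 7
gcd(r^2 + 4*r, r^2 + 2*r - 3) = 1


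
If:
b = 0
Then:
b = 0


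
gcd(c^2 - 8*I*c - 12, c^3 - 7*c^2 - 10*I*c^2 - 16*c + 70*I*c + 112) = c - 2*I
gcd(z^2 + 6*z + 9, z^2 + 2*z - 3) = z + 3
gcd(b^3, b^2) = b^2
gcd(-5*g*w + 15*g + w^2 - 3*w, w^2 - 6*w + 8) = 1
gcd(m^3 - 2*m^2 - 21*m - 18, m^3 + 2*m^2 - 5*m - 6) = m^2 + 4*m + 3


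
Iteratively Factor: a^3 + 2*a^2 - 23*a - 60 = (a - 5)*(a^2 + 7*a + 12) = (a - 5)*(a + 3)*(a + 4)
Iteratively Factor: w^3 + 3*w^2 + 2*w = (w)*(w^2 + 3*w + 2) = w*(w + 1)*(w + 2)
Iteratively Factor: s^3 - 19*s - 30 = (s + 3)*(s^2 - 3*s - 10) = (s + 2)*(s + 3)*(s - 5)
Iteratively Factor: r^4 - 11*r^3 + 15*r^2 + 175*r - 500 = (r - 5)*(r^3 - 6*r^2 - 15*r + 100) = (r - 5)^2*(r^2 - r - 20) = (r - 5)^2*(r + 4)*(r - 5)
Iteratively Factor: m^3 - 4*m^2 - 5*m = (m + 1)*(m^2 - 5*m) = (m - 5)*(m + 1)*(m)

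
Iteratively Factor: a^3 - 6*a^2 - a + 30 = (a - 5)*(a^2 - a - 6) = (a - 5)*(a + 2)*(a - 3)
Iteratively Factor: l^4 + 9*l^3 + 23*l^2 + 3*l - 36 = (l + 4)*(l^3 + 5*l^2 + 3*l - 9) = (l + 3)*(l + 4)*(l^2 + 2*l - 3) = (l - 1)*(l + 3)*(l + 4)*(l + 3)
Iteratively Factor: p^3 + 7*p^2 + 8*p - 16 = (p + 4)*(p^2 + 3*p - 4) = (p + 4)^2*(p - 1)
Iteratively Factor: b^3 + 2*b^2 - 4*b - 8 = (b + 2)*(b^2 - 4) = (b - 2)*(b + 2)*(b + 2)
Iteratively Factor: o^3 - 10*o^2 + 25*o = (o - 5)*(o^2 - 5*o) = (o - 5)^2*(o)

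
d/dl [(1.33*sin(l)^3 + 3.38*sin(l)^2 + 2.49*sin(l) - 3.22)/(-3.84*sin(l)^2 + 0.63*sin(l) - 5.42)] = (-5.1072*sin(l)^4 + 1.6758*sin(l)^3 - 9.9348*sin(l)^2 - 61.3688*sin(l) - 11.4672)*cos(l)/(14.7456*sin(l)^4 - 4.8384*sin(l)^3 + 42.0225*sin(l)^2 - 6.8292*sin(l) + 29.3764)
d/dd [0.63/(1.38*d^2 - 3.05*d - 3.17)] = (1.9215 - 1.7388*d)/(-1.38*d^2 + 3.05*d + 3.17)^2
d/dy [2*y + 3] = 2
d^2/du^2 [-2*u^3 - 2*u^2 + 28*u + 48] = -12*u - 4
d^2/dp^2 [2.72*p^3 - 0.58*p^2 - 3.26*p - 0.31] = 16.32*p - 1.16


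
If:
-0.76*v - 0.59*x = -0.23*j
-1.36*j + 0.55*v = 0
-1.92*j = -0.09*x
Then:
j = 0.00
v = 0.00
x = 0.00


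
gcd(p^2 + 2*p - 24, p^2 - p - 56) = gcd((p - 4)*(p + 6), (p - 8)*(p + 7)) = 1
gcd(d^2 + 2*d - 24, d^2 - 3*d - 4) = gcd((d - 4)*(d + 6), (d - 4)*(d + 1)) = d - 4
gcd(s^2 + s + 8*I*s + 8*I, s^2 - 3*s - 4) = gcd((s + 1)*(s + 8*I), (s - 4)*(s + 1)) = s + 1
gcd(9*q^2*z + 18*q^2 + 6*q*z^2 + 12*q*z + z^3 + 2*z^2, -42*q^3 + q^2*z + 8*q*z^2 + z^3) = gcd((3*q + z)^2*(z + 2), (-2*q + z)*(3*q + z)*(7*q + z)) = 3*q + z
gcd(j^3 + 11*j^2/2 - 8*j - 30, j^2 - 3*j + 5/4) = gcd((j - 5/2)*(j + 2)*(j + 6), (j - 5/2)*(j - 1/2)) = j - 5/2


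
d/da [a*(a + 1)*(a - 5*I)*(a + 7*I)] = 4*a^3 + a^2*(3 + 6*I) + a*(70 + 4*I) + 35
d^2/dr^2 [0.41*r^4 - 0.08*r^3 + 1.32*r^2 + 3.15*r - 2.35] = 4.92*r^2 - 0.48*r + 2.64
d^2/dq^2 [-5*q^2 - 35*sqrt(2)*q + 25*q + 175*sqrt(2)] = -10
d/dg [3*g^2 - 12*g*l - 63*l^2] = 6*g - 12*l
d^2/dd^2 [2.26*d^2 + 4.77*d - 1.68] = 4.52000000000000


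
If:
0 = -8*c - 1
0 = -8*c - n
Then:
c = -1/8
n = 1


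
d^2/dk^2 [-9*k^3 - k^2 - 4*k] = -54*k - 2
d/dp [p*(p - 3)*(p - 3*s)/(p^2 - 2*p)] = (p^2 - 4*p - 3*s + 6)/(p^2 - 4*p + 4)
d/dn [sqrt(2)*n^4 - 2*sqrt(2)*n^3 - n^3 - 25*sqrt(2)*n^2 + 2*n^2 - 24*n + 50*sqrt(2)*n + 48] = 4*sqrt(2)*n^3 - 6*sqrt(2)*n^2 - 3*n^2 - 50*sqrt(2)*n + 4*n - 24 + 50*sqrt(2)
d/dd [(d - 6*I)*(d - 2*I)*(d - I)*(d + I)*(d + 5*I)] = 5*d^4 - 12*I*d^3 + 87*d^2 - 126*I*d + 28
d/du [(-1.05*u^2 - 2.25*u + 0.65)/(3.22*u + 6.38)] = (-3.381*u^2 - 13.398*u - 16.448)/(10.3684*u^2 + 41.0872*u + 40.7044)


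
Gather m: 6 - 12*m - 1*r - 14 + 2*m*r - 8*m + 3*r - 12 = m*(2*r - 20) + 2*r - 20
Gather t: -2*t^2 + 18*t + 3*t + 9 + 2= -2*t^2 + 21*t + 11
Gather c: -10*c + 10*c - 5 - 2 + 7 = 0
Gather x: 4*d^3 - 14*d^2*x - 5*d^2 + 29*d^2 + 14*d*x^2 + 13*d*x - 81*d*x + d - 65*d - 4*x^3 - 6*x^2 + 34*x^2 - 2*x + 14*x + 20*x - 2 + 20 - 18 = 4*d^3 + 24*d^2 - 64*d - 4*x^3 + x^2*(14*d + 28) + x*(-14*d^2 - 68*d + 32)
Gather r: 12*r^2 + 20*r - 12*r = 12*r^2 + 8*r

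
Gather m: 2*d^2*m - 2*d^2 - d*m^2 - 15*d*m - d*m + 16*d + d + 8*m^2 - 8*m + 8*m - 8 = -2*d^2 + 17*d + m^2*(8 - d) + m*(2*d^2 - 16*d) - 8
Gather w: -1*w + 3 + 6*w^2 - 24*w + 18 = 6*w^2 - 25*w + 21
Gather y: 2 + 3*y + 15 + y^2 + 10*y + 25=y^2 + 13*y + 42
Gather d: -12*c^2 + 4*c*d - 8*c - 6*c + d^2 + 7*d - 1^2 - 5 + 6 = -12*c^2 - 14*c + d^2 + d*(4*c + 7)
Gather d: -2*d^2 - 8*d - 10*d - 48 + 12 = -2*d^2 - 18*d - 36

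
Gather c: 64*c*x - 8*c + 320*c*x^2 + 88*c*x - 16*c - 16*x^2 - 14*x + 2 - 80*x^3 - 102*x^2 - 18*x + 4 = c*(320*x^2 + 152*x - 24) - 80*x^3 - 118*x^2 - 32*x + 6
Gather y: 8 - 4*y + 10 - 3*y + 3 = 21 - 7*y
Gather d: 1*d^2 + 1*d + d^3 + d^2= d^3 + 2*d^2 + d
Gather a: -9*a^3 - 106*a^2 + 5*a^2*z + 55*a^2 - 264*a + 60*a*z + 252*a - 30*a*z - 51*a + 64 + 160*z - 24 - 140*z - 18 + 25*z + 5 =-9*a^3 + a^2*(5*z - 51) + a*(30*z - 63) + 45*z + 27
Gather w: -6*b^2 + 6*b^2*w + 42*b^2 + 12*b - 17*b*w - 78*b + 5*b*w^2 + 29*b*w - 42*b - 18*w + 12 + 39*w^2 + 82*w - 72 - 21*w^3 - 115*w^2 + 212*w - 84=36*b^2 - 108*b - 21*w^3 + w^2*(5*b - 76) + w*(6*b^2 + 12*b + 276) - 144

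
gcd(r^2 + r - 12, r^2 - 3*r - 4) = 1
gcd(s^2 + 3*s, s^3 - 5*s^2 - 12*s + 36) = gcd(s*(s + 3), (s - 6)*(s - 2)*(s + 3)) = s + 3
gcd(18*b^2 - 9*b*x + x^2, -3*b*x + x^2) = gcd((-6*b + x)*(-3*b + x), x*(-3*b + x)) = -3*b + x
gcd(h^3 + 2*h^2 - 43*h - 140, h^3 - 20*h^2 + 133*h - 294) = h - 7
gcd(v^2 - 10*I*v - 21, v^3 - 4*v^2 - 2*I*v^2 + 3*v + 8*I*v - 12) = v - 3*I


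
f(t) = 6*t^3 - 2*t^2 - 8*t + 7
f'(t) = 18*t^2 - 4*t - 8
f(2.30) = 51.02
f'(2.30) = 78.02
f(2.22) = 45.03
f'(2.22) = 71.83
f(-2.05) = -36.70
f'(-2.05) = 75.84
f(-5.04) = -771.63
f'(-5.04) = 469.39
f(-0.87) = 8.50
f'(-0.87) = 9.10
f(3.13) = 146.35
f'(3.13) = 155.82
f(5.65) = 980.13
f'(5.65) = 544.00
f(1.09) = 3.67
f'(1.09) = 9.03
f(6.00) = 1183.00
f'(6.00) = 616.00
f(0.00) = 7.00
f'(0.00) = -8.00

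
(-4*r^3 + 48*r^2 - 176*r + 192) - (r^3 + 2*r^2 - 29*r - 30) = -5*r^3 + 46*r^2 - 147*r + 222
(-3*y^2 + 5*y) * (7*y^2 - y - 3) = -21*y^4 + 38*y^3 + 4*y^2 - 15*y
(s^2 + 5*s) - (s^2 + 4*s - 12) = s + 12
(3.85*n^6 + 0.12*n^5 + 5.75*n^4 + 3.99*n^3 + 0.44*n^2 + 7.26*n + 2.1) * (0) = 0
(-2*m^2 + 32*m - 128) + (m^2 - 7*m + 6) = -m^2 + 25*m - 122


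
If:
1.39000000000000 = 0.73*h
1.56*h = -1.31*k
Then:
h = 1.90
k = -2.27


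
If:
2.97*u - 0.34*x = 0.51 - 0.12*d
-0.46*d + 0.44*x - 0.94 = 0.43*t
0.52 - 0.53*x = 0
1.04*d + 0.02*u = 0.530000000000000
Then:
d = 0.50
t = -1.72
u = 0.26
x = 0.98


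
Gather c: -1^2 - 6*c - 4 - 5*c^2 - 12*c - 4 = -5*c^2 - 18*c - 9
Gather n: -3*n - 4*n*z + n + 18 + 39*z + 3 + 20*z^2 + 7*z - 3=n*(-4*z - 2) + 20*z^2 + 46*z + 18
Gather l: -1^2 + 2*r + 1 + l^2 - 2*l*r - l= l^2 + l*(-2*r - 1) + 2*r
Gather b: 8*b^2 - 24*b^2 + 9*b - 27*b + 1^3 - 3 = -16*b^2 - 18*b - 2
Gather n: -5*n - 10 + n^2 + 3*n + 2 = n^2 - 2*n - 8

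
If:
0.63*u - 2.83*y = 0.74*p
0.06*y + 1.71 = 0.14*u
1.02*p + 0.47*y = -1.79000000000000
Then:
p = -3.62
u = 13.95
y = 4.05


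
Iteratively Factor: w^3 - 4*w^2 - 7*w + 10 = (w - 1)*(w^2 - 3*w - 10) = (w - 5)*(w - 1)*(w + 2)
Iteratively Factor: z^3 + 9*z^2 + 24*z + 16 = (z + 4)*(z^2 + 5*z + 4) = (z + 4)^2*(z + 1)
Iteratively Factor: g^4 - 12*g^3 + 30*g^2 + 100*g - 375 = (g + 3)*(g^3 - 15*g^2 + 75*g - 125) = (g - 5)*(g + 3)*(g^2 - 10*g + 25) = (g - 5)^2*(g + 3)*(g - 5)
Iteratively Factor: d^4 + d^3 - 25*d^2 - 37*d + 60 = (d + 4)*(d^3 - 3*d^2 - 13*d + 15) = (d - 5)*(d + 4)*(d^2 + 2*d - 3) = (d - 5)*(d + 3)*(d + 4)*(d - 1)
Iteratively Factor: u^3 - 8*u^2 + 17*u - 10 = (u - 2)*(u^2 - 6*u + 5) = (u - 5)*(u - 2)*(u - 1)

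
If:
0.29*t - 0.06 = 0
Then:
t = 0.21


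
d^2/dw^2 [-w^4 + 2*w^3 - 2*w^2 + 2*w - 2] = -12*w^2 + 12*w - 4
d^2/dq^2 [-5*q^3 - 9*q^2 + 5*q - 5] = -30*q - 18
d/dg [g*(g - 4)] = 2*g - 4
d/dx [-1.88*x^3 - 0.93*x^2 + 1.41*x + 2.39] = -5.64*x^2 - 1.86*x + 1.41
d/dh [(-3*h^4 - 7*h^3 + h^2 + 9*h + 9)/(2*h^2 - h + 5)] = (-12*h^5 - 5*h^4 - 46*h^3 - 124*h^2 - 26*h + 54)/(4*h^4 - 4*h^3 + 21*h^2 - 10*h + 25)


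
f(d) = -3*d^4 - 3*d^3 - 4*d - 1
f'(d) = -12*d^3 - 9*d^2 - 4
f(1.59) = -38.59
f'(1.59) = -74.99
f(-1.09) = 3.01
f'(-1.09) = 0.85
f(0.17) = -1.70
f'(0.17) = -4.32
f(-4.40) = -852.28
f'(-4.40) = 843.97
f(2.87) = -286.94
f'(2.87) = -361.81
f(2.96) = -320.94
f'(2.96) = -394.07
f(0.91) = -8.96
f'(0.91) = -20.50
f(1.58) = -37.85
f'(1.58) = -73.80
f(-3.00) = -151.00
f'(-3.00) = 239.00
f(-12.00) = -56977.00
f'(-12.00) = 19436.00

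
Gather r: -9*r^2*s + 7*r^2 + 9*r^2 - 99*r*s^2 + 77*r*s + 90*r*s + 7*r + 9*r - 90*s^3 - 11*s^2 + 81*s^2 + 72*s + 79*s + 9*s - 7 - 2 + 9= r^2*(16 - 9*s) + r*(-99*s^2 + 167*s + 16) - 90*s^3 + 70*s^2 + 160*s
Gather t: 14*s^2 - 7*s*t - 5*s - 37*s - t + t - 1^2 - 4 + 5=14*s^2 - 7*s*t - 42*s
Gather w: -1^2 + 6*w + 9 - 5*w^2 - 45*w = -5*w^2 - 39*w + 8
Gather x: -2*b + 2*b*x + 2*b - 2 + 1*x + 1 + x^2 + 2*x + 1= x^2 + x*(2*b + 3)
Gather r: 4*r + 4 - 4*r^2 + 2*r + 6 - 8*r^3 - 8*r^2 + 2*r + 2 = -8*r^3 - 12*r^2 + 8*r + 12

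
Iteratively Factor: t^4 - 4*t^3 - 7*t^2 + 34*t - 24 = (t - 1)*(t^3 - 3*t^2 - 10*t + 24) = (t - 1)*(t + 3)*(t^2 - 6*t + 8) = (t - 2)*(t - 1)*(t + 3)*(t - 4)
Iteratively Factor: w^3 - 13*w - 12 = (w - 4)*(w^2 + 4*w + 3) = (w - 4)*(w + 3)*(w + 1)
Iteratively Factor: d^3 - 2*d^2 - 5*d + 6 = (d + 2)*(d^2 - 4*d + 3) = (d - 1)*(d + 2)*(d - 3)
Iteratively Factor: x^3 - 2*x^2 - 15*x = (x - 5)*(x^2 + 3*x) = x*(x - 5)*(x + 3)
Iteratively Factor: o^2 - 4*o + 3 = (o - 1)*(o - 3)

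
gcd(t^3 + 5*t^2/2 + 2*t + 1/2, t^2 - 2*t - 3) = t + 1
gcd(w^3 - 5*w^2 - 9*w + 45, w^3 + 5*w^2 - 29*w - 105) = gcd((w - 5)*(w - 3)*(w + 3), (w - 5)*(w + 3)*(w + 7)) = w^2 - 2*w - 15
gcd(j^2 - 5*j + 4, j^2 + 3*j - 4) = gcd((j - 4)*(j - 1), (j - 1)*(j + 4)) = j - 1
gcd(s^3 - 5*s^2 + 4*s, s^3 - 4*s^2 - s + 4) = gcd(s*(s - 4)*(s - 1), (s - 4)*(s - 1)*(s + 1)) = s^2 - 5*s + 4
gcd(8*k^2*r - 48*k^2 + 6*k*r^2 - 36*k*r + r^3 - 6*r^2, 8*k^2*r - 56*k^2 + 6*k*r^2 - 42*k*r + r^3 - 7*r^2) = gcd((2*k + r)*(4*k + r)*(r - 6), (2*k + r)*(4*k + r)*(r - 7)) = 8*k^2 + 6*k*r + r^2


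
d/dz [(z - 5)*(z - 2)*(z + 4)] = 3*z^2 - 6*z - 18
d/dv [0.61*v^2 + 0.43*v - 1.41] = 1.22*v + 0.43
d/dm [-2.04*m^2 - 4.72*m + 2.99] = -4.08*m - 4.72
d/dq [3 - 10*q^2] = -20*q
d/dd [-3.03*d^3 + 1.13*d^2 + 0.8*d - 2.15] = -9.09*d^2 + 2.26*d + 0.8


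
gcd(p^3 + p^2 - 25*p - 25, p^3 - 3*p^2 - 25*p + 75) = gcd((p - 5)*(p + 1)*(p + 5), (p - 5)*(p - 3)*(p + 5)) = p^2 - 25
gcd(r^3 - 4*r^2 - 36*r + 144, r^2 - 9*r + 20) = r - 4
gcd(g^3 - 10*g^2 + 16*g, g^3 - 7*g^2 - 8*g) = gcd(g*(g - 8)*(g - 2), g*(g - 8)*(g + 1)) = g^2 - 8*g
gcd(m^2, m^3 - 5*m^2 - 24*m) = m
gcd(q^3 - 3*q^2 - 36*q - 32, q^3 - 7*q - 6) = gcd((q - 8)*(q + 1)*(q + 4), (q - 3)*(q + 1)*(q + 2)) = q + 1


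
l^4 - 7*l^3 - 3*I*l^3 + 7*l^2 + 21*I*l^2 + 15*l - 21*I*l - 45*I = (l - 5)*(l - 3)*(l + 1)*(l - 3*I)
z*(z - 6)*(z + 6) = z^3 - 36*z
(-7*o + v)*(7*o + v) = -49*o^2 + v^2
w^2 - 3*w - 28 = (w - 7)*(w + 4)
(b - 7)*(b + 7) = b^2 - 49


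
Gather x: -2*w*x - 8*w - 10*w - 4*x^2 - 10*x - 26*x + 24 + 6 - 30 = -18*w - 4*x^2 + x*(-2*w - 36)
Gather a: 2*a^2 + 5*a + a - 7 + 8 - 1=2*a^2 + 6*a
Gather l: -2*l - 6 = -2*l - 6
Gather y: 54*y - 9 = 54*y - 9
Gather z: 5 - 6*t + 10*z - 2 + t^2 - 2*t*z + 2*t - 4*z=t^2 - 4*t + z*(6 - 2*t) + 3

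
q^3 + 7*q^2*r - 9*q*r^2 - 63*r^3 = (q - 3*r)*(q + 3*r)*(q + 7*r)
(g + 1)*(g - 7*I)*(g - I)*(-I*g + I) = -I*g^4 - 8*g^3 + 8*I*g^2 + 8*g - 7*I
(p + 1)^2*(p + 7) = p^3 + 9*p^2 + 15*p + 7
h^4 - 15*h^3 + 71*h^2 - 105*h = h*(h - 7)*(h - 5)*(h - 3)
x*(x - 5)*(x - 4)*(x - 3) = x^4 - 12*x^3 + 47*x^2 - 60*x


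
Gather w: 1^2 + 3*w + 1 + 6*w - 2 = 9*w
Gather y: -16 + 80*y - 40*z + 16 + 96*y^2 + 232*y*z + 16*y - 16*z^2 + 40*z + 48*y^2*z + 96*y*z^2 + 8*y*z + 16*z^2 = y^2*(48*z + 96) + y*(96*z^2 + 240*z + 96)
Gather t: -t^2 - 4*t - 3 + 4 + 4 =-t^2 - 4*t + 5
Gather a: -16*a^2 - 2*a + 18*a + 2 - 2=-16*a^2 + 16*a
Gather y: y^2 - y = y^2 - y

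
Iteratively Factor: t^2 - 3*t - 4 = (t - 4)*(t + 1)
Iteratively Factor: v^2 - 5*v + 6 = (v - 2)*(v - 3)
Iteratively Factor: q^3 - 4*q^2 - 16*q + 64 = (q - 4)*(q^2 - 16) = (q - 4)*(q + 4)*(q - 4)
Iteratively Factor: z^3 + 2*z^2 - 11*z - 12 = (z + 1)*(z^2 + z - 12) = (z + 1)*(z + 4)*(z - 3)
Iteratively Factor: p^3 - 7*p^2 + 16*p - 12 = (p - 2)*(p^2 - 5*p + 6) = (p - 3)*(p - 2)*(p - 2)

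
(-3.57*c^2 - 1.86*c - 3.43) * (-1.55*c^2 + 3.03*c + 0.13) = 5.5335*c^4 - 7.9341*c^3 - 0.783399999999999*c^2 - 10.6347*c - 0.4459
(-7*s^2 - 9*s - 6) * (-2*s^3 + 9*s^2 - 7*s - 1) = 14*s^5 - 45*s^4 - 20*s^3 + 16*s^2 + 51*s + 6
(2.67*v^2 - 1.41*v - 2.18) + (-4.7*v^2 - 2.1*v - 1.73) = -2.03*v^2 - 3.51*v - 3.91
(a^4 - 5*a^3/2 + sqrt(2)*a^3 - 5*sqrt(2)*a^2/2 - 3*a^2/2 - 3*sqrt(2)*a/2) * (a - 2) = a^5 - 9*a^4/2 + sqrt(2)*a^4 - 9*sqrt(2)*a^3/2 + 7*a^3/2 + 3*a^2 + 7*sqrt(2)*a^2/2 + 3*sqrt(2)*a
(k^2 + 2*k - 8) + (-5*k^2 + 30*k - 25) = -4*k^2 + 32*k - 33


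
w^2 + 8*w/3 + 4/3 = (w + 2/3)*(w + 2)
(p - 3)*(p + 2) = p^2 - p - 6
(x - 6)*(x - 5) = x^2 - 11*x + 30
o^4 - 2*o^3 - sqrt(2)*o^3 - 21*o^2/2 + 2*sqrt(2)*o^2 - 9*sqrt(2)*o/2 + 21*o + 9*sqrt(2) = (o - 2)*(o - 3*sqrt(2))*(o + sqrt(2)/2)*(o + 3*sqrt(2)/2)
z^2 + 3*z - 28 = (z - 4)*(z + 7)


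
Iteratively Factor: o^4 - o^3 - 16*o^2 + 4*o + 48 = (o + 3)*(o^3 - 4*o^2 - 4*o + 16) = (o - 4)*(o + 3)*(o^2 - 4) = (o - 4)*(o - 2)*(o + 3)*(o + 2)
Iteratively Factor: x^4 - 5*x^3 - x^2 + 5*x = (x + 1)*(x^3 - 6*x^2 + 5*x) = (x - 5)*(x + 1)*(x^2 - x) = x*(x - 5)*(x + 1)*(x - 1)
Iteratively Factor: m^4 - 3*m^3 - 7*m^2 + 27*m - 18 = (m - 3)*(m^3 - 7*m + 6) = (m - 3)*(m - 1)*(m^2 + m - 6) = (m - 3)*(m - 2)*(m - 1)*(m + 3)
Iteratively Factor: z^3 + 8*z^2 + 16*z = (z + 4)*(z^2 + 4*z) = z*(z + 4)*(z + 4)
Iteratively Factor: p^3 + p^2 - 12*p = (p + 4)*(p^2 - 3*p) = (p - 3)*(p + 4)*(p)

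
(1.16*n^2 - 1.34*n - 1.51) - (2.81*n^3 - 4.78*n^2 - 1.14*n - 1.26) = -2.81*n^3 + 5.94*n^2 - 0.2*n - 0.25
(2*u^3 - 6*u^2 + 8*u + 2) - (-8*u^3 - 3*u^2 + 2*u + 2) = 10*u^3 - 3*u^2 + 6*u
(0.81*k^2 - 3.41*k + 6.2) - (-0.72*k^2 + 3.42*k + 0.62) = 1.53*k^2 - 6.83*k + 5.58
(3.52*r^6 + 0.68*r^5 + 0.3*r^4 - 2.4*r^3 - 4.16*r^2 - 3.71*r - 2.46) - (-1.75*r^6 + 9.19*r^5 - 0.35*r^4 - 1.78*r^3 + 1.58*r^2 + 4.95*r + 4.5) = 5.27*r^6 - 8.51*r^5 + 0.65*r^4 - 0.62*r^3 - 5.74*r^2 - 8.66*r - 6.96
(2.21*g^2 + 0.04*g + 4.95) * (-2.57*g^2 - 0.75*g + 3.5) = -5.6797*g^4 - 1.7603*g^3 - 5.0165*g^2 - 3.5725*g + 17.325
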